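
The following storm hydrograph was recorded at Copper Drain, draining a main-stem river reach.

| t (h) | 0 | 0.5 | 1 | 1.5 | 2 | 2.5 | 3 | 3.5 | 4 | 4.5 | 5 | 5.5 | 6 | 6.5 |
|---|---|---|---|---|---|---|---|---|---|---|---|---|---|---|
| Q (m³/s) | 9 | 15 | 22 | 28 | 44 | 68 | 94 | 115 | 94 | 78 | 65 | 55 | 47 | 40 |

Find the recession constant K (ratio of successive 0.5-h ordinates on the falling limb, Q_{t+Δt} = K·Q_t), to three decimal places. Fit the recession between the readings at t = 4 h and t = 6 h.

Using the recession-limb readings at t = 4 h and t = 6 h: Q falls from 94 to 47 m³/s over 4 intervals.
K = (Q₂/Q₁)^(1/4) = (47/94)^(1/4) = 0.841.

K ≈ 0.841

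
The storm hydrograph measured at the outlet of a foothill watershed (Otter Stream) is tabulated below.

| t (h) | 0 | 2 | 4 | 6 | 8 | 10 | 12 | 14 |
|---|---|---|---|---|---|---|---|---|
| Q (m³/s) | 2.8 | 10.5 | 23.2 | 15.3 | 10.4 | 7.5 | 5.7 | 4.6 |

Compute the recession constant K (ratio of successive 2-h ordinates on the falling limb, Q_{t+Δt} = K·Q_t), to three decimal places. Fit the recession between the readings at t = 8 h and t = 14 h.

Using the recession-limb readings at t = 8 h and t = 14 h: Q falls from 10.4 to 4.6 m³/s over 3 intervals.
K = (Q₂/Q₁)^(1/3) = (4.6/10.4)^(1/3) = 0.762.

K ≈ 0.762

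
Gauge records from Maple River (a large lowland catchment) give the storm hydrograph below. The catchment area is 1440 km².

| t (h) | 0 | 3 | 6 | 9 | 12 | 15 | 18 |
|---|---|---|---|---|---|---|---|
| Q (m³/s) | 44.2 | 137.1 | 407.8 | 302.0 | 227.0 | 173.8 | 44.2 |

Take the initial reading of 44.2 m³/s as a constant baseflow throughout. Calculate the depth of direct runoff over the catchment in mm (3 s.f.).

Direct runoff: 0.0, 92.9, 363.6, 257.8, 182.8, 129.6, 0.0 m³/s; ΣQ_DR = 1027 m³/s.
V = ΣQ_DR · Δt = 1027 × 10800 s = 1.109 × 10^7 m³.
Over A = 1440 km², depth = V / A = 7.70 mm.

d ≈ 7.70 mm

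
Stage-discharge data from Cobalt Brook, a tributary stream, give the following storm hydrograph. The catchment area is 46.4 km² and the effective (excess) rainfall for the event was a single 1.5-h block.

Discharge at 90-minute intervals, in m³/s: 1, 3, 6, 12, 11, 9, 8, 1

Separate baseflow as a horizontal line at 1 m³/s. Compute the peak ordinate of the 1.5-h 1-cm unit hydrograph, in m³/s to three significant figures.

Direct runoff: 0.0, 2.0, 5.0, 11.0, 10.0, 8.0, 7.0, 0.0 m³/s; ΣQ_DR = 43.00 m³/s, peak = 11.0 m³/s.
Runoff depth d = ΣQ_DR·Δt / A = 43.00 × 5400 / (46.4 km²) = 5.004 mm.
The 1-cm UH is the DRH scaled by (10 mm)/d, so U_p = 11.0 × 10/5.004 = 22.0 m³/s.

U_p ≈ 22.0 m³/s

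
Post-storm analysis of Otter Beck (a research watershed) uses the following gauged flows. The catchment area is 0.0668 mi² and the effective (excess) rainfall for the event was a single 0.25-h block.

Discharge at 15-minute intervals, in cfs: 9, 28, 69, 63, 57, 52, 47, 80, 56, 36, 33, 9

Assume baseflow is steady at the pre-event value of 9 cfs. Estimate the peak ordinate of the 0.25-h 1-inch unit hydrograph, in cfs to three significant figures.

U_p ≈ 28.4 cfs

Direct runoff: 0.0, 19.0, 60.0, 54.0, 48.0, 43.0, 38.0, 71.0, 47.0, 27.0, 24.0, 0.0 cfs; ΣQ_DR = 431.0 cfs, peak = 71.0 cfs.
Runoff depth d = ΣQ_DR·Δt / A = 431.0 × 900 / (0.0668 mi²) = 2.500 in.
The 1-inch UH is the DRH scaled by (1 in)/d, so U_p = 71.0 × 1/2.500 = 28.4 cfs.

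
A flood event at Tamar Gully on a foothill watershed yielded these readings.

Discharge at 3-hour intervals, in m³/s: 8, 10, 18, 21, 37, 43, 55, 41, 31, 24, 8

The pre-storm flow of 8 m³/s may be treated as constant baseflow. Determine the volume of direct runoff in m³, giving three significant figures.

V ≈ 2.25 × 10^6 m³

Direct-runoff ordinates (Q − Q_b): 0.0, 2.0, 10.0, 13.0, 29.0, 35.0, 47.0, 33.0, 23.0, 16.0, 0.0 m³/s.
ΣQ_DR = 208.0 m³/s.
With Δt = 3 h = 10800 s, V = ΣQ_DR · Δt = 208.0 × 10800 = 2.25 × 10^6 m³.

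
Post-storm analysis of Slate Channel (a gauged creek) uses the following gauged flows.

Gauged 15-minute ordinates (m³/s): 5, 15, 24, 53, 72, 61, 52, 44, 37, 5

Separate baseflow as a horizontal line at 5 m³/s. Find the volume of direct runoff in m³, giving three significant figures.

V ≈ 2.86 × 10^5 m³

Direct-runoff ordinates (Q − Q_b): 0.0, 10.0, 19.0, 48.0, 67.0, 56.0, 47.0, 39.0, 32.0, 0.0 m³/s.
ΣQ_DR = 318.0 m³/s.
With Δt = 0.25 h = 900 s, V = ΣQ_DR · Δt = 318.0 × 900 = 2.86 × 10^5 m³.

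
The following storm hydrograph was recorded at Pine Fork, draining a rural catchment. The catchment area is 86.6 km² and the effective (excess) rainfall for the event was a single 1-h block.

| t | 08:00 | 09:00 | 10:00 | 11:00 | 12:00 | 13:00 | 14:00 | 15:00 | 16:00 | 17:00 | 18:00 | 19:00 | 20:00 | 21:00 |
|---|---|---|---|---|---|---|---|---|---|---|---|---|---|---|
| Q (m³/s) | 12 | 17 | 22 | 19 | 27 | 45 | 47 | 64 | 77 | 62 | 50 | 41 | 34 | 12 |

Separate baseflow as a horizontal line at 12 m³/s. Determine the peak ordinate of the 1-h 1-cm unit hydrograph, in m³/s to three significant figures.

U_p ≈ 43.3 m³/s

Direct runoff: 0.0, 5.0, 10.0, 7.0, 15.0, 33.0, 35.0, 52.0, 65.0, 50.0, 38.0, 29.0, 22.0, 0.0 m³/s; ΣQ_DR = 361.0 m³/s, peak = 65.0 m³/s.
Runoff depth d = ΣQ_DR·Δt / A = 361.0 × 3600 / (86.6 km²) = 15.01 mm.
The 1-cm UH is the DRH scaled by (10 mm)/d, so U_p = 65.0 × 10/15.01 = 43.3 m³/s.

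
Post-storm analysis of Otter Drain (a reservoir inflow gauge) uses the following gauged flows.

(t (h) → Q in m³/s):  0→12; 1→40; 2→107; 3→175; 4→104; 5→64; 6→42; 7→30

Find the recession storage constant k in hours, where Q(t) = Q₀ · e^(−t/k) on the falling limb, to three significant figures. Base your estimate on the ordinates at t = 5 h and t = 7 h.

On the falling limb, Q drops from 64 to 30 m³/s between t = 5 h and t = 7 h (Δt = 2 h).
k = −Δt / ln(Q₂/Q₁) = −2 / ln(30/64) = 2.64 h.

k ≈ 2.64 h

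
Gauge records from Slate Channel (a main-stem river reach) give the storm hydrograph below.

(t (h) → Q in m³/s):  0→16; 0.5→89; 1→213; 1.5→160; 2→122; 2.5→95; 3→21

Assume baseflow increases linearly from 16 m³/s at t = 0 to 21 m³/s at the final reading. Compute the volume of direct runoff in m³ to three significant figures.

Direct-runoff ordinates (Q − Q_b): 0.00, 72.17, 195.33, 141.50, 102.67, 74.83, 0.00 m³/s.
ΣQ_DR = 586.5 m³/s.
With Δt = 0.5 h = 1800 s, V = ΣQ_DR · Δt = 586.5 × 1800 = 1.06 × 10^6 m³.

V ≈ 1.06 × 10^6 m³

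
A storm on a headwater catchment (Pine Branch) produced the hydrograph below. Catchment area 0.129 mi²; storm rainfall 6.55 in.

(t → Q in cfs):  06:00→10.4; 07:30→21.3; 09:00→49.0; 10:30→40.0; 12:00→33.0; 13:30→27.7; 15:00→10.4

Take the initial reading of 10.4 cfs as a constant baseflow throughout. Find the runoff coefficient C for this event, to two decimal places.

ΣQ_DR = 119.0 cfs; V = ΣQ_DR·Δt = 6.426 × 10^5 ft³.
Runoff depth d = V / A = 2.144 in.
C = d / P = 2.144 / 6.55 = 0.33.

C ≈ 0.33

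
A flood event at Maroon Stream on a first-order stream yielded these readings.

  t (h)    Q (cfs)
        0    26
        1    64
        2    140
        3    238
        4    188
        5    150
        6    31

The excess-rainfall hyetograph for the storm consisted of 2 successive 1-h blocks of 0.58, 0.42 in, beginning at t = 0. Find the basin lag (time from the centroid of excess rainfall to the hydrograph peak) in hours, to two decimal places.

Centroid of excess rainfall: t_c = Σ P_i·t̄_i / ΣP_i = 0.9200 h (block centres at 0.5, 1.5 h).
Hydrograph peak occurs at t = 3 h, so basin lag t_L = 3 − 0.9200 = 2.08 h.

t_L ≈ 2.08 h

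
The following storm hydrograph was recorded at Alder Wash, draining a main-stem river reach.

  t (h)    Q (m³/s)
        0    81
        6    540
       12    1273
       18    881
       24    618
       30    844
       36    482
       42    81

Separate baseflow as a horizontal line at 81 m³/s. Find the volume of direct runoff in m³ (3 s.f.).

V ≈ 8.97 × 10^7 m³

Direct-runoff ordinates (Q − Q_b): 0.0, 459.0, 1192.0, 800.0, 537.0, 763.0, 401.0, 0.0 m³/s.
ΣQ_DR = 4152 m³/s.
With Δt = 6 h = 21600 s, V = ΣQ_DR · Δt = 4152 × 21600 = 8.97 × 10^7 m³.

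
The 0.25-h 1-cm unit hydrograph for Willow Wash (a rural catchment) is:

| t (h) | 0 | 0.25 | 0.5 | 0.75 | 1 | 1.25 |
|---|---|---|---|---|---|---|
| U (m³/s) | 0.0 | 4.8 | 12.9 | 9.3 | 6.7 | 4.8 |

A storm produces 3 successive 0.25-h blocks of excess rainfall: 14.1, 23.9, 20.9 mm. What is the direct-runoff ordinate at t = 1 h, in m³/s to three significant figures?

Q ≈ 58.6 m³/s

By discrete convolution, Q_j = Σ (P_i / 10 mm) · U_{j−i}.
At t = 1 h (j=4): Q = (14.1/10)·6.7 + (23.9/10)·9.3 + (20.9/10)·12.9 = 58.6 m³/s.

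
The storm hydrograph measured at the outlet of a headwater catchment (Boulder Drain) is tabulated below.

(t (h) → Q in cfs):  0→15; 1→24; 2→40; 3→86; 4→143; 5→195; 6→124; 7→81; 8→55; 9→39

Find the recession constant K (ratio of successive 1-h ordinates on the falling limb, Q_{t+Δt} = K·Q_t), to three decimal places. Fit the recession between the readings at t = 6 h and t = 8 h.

K ≈ 0.666

Using the recession-limb readings at t = 6 h and t = 8 h: Q falls from 124 to 55 cfs over 2 intervals.
K = (Q₂/Q₁)^(1/2) = (55/124)^(1/2) = 0.666.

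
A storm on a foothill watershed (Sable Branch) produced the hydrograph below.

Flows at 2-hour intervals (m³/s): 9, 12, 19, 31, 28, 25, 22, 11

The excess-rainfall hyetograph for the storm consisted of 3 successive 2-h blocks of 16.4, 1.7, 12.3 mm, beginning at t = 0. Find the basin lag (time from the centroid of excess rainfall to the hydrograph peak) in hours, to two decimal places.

Centroid of excess rainfall: t_c = Σ P_i·t̄_i / ΣP_i = 2.7303 h (block centres at 1, 3, 5 h).
Hydrograph peak occurs at t = 6 h, so basin lag t_L = 6 − 2.7303 = 3.27 h.

t_L ≈ 3.27 h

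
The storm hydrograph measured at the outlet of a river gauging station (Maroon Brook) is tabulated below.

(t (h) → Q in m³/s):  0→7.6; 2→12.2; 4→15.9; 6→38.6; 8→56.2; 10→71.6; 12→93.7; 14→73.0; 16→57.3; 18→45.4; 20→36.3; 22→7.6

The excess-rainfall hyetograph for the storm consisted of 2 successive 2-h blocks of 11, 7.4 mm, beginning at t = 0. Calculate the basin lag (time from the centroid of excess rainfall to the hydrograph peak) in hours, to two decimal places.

Centroid of excess rainfall: t_c = Σ P_i·t̄_i / ΣP_i = 1.8043 h (block centres at 1, 3 h).
Hydrograph peak occurs at t = 12 h, so basin lag t_L = 12 − 1.8043 = 10.20 h.

t_L ≈ 10.20 h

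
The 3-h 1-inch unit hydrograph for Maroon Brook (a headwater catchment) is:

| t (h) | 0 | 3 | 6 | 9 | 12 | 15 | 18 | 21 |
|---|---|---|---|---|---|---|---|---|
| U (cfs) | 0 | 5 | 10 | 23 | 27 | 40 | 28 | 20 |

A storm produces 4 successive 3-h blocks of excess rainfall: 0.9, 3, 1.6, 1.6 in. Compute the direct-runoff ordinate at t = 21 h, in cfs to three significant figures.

By discrete convolution, Q_j = Σ (P_i / 1 in) · U_{j−i}.
At t = 21 h (j=7): Q = (0.9/1)·20 + (3/1)·28 + (1.6/1)·40 + (1.6/1)·27 = 209 cfs.

Q ≈ 209 cfs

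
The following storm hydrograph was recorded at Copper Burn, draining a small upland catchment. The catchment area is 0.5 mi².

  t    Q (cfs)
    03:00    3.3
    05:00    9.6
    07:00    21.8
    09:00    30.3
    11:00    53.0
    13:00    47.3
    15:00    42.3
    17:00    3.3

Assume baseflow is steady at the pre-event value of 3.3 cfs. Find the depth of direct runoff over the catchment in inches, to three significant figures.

d ≈ 1.14 in

Direct runoff: 0.0, 6.3, 18.5, 27.0, 49.7, 44.0, 39.0, 0.0 cfs; ΣQ_DR = 184.5 cfs.
V = ΣQ_DR · Δt = 184.5 × 7200 s = 1.328 × 10^6 ft³.
Over A = 0.5 mi², depth = V / A = 1.14 in.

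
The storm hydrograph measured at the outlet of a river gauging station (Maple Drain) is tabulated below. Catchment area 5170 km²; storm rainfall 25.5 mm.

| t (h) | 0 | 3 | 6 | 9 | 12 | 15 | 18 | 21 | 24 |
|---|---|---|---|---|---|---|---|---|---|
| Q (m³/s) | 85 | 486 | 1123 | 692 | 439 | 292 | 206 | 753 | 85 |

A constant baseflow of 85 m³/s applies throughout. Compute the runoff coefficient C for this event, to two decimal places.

ΣQ_DR = 3396 m³/s; V = ΣQ_DR·Δt = 3.668 × 10^7 m³.
Runoff depth d = V / A = 7.094 mm.
C = d / P = 7.094 / 25.5 = 0.28.

C ≈ 0.28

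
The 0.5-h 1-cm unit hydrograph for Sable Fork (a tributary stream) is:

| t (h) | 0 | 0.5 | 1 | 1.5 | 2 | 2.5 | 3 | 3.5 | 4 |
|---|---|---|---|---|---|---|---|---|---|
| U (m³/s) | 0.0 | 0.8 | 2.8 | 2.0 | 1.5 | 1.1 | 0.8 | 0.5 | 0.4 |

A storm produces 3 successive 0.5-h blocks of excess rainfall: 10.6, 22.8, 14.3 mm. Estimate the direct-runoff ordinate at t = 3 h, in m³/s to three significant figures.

By discrete convolution, Q_j = Σ (P_i / 10 mm) · U_{j−i}.
At t = 3 h (j=6): Q = (10.6/10)·0.8 + (22.8/10)·1.1 + (14.3/10)·1.5 = 5.50 m³/s.

Q ≈ 5.50 m³/s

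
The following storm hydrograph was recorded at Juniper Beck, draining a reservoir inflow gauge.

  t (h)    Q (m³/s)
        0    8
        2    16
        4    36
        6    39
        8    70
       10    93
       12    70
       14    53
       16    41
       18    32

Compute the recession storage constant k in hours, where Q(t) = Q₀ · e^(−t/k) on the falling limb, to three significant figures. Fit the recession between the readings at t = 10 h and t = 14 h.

k ≈ 7.11 h

On the falling limb, Q drops from 93 to 53 m³/s between t = 10 h and t = 14 h (Δt = 4 h).
k = −Δt / ln(Q₂/Q₁) = −4 / ln(53/93) = 7.11 h.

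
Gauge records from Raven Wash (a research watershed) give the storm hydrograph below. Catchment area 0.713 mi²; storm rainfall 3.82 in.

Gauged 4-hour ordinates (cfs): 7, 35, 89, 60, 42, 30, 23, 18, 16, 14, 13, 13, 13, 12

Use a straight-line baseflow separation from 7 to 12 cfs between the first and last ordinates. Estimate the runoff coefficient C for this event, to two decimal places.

C ≈ 0.57

ΣQ_DR = 252.0 cfs; V = ΣQ_DR·Δt = 3.629 × 10^6 ft³.
Runoff depth d = V / A = 2.191 in.
C = d / P = 2.191 / 3.82 = 0.57.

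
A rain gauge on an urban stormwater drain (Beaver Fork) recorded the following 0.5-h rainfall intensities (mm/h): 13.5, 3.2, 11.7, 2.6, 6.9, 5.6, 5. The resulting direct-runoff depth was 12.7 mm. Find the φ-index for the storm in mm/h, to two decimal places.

φ ≈ 3.46 mm/h

Only the 5 blocks with intensity above φ contribute runoff: 13.5, 11.7, 6.9, 5.6, 5 mm/h.
Σ(I−φ)·Δt = d  ⇒  (13.5+11.7+6.9+5.6+5 − 5φ)·0.5 = 12.7
φ = (42.70 − 12.7/0.5) / 5 = 3.46 mm/h.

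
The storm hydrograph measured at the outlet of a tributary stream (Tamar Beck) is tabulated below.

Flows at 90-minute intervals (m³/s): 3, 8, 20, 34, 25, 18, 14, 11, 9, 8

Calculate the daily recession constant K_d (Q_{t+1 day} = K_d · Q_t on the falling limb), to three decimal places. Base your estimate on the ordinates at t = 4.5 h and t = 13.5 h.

Between t = 4.5 h and t = 13.5 h the flow falls from 34 to 8 m³/s over 6×1.5 h = 9 h.
Per-interval ratio K = (8/34)^(1/6) = 0.7857; K_d = K^(24/1.5) = 0.021.

K_d ≈ 0.021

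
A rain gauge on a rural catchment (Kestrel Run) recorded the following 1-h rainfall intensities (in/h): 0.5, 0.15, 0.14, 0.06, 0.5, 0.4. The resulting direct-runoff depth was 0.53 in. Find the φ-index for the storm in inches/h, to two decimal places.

φ ≈ 0.29 in/h

Only the 3 blocks with intensity above φ contribute runoff: 0.5, 0.5, 0.4 in/h.
Σ(I−φ)·Δt = d  ⇒  (0.5+0.5+0.4 − 3φ)·1 = 0.53
φ = (1.400 − 0.53/1) / 3 = 0.29 in/h.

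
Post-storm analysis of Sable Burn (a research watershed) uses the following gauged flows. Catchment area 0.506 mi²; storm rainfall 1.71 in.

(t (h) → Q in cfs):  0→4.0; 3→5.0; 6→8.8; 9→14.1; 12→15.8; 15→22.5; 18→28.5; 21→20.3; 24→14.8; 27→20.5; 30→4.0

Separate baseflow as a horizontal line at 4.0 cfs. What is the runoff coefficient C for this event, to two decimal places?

ΣQ_DR = 114.3 cfs; V = ΣQ_DR·Δt = 1.234 × 10^6 ft³.
Runoff depth d = V / A = 1.050 in.
C = d / P = 1.050 / 1.71 = 0.61.

C ≈ 0.61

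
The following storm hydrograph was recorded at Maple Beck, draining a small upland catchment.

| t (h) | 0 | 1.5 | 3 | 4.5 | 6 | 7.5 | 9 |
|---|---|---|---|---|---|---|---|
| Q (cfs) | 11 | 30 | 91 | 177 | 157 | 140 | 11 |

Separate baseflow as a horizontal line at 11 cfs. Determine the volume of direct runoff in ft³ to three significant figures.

Direct-runoff ordinates (Q − Q_b): 0.0, 19.0, 80.0, 166.0, 146.0, 129.0, 0.0 cfs.
ΣQ_DR = 540.0 cfs.
With Δt = 1.5 h = 5400 s, V = ΣQ_DR · Δt = 540.0 × 5400 = 2.92 × 10^6 ft³.

V ≈ 2.92 × 10^6 ft³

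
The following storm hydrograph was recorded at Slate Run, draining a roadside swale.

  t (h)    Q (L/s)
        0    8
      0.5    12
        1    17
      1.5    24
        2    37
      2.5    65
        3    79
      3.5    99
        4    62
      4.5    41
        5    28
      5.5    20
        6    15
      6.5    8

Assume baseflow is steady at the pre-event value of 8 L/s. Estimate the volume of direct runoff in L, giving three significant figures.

Direct-runoff ordinates (Q − Q_b): 0.0, 4.0, 9.0, 16.0, 29.0, 57.0, 71.0, 91.0, 54.0, 33.0, 20.0, 12.0, 7.0, 0.0 L/s.
ΣQ_DR = 403.0 L/s.
With Δt = 0.5 h = 1800 s, V = ΣQ_DR · Δt = 403.0 × 1800 = 7.25 × 10^5 L.

V ≈ 7.25 × 10^5 L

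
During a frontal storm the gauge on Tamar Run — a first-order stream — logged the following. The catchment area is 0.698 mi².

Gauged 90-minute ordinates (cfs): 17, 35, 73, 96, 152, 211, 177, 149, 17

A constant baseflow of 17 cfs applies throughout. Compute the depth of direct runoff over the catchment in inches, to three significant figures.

Direct runoff: 0.0, 18.0, 56.0, 79.0, 135.0, 194.0, 160.0, 132.0, 0.0 cfs; ΣQ_DR = 774.0 cfs.
V = ΣQ_DR · Δt = 774.0 × 5400 s = 4.180 × 10^6 ft³.
Over A = 0.698 mi², depth = V / A = 2.58 in.

d ≈ 2.58 in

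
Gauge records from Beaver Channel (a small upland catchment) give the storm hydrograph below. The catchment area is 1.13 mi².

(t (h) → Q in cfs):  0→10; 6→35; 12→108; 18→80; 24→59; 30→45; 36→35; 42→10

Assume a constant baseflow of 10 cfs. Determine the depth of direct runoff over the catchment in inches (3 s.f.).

Direct runoff: 0.0, 25.0, 98.0, 70.0, 49.0, 35.0, 25.0, 0.0 cfs; ΣQ_DR = 302.0 cfs.
V = ΣQ_DR · Δt = 302.0 × 21600 s = 6.523 × 10^6 ft³.
Over A = 1.13 mi², depth = V / A = 2.48 in.

d ≈ 2.48 in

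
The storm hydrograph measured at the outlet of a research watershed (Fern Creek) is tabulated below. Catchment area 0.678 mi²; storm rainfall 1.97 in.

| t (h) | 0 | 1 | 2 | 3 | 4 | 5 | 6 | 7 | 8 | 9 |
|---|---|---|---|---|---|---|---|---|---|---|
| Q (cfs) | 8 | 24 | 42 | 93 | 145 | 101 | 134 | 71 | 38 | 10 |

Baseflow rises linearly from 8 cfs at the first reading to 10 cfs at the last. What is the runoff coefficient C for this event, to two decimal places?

ΣQ_DR = 576.0 cfs; V = ΣQ_DR·Δt = 2.074 × 10^6 ft³.
Runoff depth d = V / A = 1.316 in.
C = d / P = 1.316 / 1.97 = 0.67.

C ≈ 0.67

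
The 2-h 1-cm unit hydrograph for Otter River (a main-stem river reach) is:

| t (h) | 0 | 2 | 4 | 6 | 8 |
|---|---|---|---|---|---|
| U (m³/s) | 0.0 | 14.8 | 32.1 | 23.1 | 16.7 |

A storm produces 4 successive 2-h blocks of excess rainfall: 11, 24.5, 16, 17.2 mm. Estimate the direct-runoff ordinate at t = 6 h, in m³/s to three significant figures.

By discrete convolution, Q_j = Σ (P_i / 10 mm) · U_{j−i}.
At t = 6 h (j=3): Q = (11/10)·23.1 + (24.5/10)·32.1 + (16/10)·14.8 + (17.2/10)·0.0 = 128 m³/s.

Q ≈ 128 m³/s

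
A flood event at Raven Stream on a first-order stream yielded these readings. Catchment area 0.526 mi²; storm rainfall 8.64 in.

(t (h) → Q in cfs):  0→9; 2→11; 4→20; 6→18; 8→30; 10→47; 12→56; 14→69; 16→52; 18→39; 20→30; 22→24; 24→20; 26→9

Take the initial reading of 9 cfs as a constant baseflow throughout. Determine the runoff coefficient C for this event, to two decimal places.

ΣQ_DR = 308.0 cfs; V = ΣQ_DR·Δt = 2.218 × 10^6 ft³.
Runoff depth d = V / A = 1.815 in.
C = d / P = 1.815 / 8.64 = 0.21.

C ≈ 0.21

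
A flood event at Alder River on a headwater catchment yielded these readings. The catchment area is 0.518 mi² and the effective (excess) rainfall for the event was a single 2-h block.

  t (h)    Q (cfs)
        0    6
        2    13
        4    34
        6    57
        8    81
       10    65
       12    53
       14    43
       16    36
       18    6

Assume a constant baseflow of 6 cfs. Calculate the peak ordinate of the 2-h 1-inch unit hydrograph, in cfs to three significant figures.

U_p ≈ 37.5 cfs

Direct runoff: 0.0, 7.0, 28.0, 51.0, 75.0, 59.0, 47.0, 37.0, 30.0, 0.0 cfs; ΣQ_DR = 334.0 cfs, peak = 75.0 cfs.
Runoff depth d = ΣQ_DR·Δt / A = 334.0 × 7200 / (0.518 mi²) = 1.998 in.
The 1-inch UH is the DRH scaled by (1 in)/d, so U_p = 75.0 × 1/1.998 = 37.5 cfs.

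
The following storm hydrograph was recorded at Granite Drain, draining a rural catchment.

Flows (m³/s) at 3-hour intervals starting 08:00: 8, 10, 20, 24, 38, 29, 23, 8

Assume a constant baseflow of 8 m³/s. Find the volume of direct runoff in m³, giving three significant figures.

Direct-runoff ordinates (Q − Q_b): 0.0, 2.0, 12.0, 16.0, 30.0, 21.0, 15.0, 0.0 m³/s.
ΣQ_DR = 96.00 m³/s.
With Δt = 3 h = 10800 s, V = ΣQ_DR · Δt = 96.00 × 10800 = 1.04 × 10^6 m³.

V ≈ 1.04 × 10^6 m³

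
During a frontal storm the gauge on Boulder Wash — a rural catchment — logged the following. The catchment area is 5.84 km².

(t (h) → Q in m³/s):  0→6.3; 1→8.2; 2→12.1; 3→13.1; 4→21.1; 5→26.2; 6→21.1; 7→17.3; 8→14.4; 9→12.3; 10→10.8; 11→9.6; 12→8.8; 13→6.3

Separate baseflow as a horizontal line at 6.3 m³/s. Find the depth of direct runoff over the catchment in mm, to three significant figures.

d ≈ 61.3 mm

Direct runoff: 0.0, 1.9, 5.8, 6.8, 14.8, 19.9, 14.8, 11.0, 8.1, 6.0, 4.5, 3.3, 2.5, 0.0 m³/s; ΣQ_DR = 99.40 m³/s.
V = ΣQ_DR · Δt = 99.40 × 3600 s = 3.578 × 10^5 m³.
Over A = 5.84 km², depth = V / A = 61.3 mm.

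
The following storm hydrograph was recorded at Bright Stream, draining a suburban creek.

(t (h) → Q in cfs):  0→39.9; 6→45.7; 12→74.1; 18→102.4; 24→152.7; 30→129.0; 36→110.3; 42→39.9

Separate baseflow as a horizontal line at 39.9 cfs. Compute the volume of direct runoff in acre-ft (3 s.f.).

V ≈ 186 acre-ft

Direct-runoff ordinates (Q − Q_b): 0.0, 5.8, 34.2, 62.5, 112.8, 89.1, 70.4, 0.0 cfs.
ΣQ_DR = 374.8 cfs.
With Δt = 6 h = 21600 s, V = ΣQ_DR · Δt = 374.8 × 21600 = 8.10 × 10^6 ft³ = 186 acre-ft.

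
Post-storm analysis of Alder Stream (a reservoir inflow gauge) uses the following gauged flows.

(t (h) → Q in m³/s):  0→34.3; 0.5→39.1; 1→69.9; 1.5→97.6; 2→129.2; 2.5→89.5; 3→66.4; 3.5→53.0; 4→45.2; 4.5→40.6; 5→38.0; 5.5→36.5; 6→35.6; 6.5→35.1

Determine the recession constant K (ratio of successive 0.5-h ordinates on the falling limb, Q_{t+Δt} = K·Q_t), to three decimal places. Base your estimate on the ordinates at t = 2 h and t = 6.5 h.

Using the recession-limb readings at t = 2 h and t = 6.5 h: Q falls from 129.2 to 35.1 m³/s over 9 intervals.
K = (Q₂/Q₁)^(1/9) = (35.1/129.2)^(1/9) = 0.865.

K ≈ 0.865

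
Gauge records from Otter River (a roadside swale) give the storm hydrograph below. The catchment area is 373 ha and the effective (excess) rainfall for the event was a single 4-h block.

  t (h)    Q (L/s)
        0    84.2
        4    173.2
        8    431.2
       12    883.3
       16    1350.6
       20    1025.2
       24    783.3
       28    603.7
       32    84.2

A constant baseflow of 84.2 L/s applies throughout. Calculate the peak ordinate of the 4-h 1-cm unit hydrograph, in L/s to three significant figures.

U_p ≈ 704 L/s

Direct runoff: 0.0, 89.0, 347.0, 799.1, 1266.4, 941.0, 699.1, 519.5, 0.0 L/s; ΣQ_DR = 4661 L/s, peak = 1266.4 L/s.
Runoff depth d = ΣQ_DR·Δt / A = 4661 × 14400 / (373 ha) = 17.99 mm.
The 1-cm UH is the DRH scaled by (10 mm)/d, so U_p = 1266.4 × 10/17.99 = 704 L/s.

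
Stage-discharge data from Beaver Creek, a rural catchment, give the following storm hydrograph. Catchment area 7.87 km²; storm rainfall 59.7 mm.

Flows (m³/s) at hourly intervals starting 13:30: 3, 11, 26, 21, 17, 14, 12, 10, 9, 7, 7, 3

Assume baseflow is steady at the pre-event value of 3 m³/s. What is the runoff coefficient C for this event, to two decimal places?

C ≈ 0.80

ΣQ_DR = 104.0 m³/s; V = ΣQ_DR·Δt = 3.744 × 10^5 m³.
Runoff depth d = V / A = 47.57 mm.
C = d / P = 47.57 / 59.7 = 0.80.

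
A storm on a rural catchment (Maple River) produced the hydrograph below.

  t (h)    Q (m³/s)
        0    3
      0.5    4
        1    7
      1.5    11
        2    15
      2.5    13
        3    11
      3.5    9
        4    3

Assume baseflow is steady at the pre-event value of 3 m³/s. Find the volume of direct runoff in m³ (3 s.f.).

V ≈ 88200 m³

Direct-runoff ordinates (Q − Q_b): 0.0, 1.0, 4.0, 8.0, 12.0, 10.0, 8.0, 6.0, 0.0 m³/s.
ΣQ_DR = 49.00 m³/s.
With Δt = 0.5 h = 1800 s, V = ΣQ_DR · Δt = 49.00 × 1800 = 88200 m³.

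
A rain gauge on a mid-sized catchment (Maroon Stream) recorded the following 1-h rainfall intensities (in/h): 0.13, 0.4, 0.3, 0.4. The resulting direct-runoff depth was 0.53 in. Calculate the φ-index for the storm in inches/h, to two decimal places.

φ ≈ 0.19 in/h

Only the 3 blocks with intensity above φ contribute runoff: 0.4, 0.3, 0.4 in/h.
Σ(I−φ)·Δt = d  ⇒  (0.4+0.3+0.4 − 3φ)·1 = 0.53
φ = (1.100 − 0.53/1) / 3 = 0.19 in/h.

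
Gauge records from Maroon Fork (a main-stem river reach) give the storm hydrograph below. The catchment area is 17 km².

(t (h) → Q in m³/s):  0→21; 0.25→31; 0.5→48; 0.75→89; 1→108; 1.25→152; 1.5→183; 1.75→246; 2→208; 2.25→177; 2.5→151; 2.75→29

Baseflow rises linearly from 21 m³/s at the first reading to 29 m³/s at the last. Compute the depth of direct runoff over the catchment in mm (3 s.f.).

d ≈ 60.5 mm

Direct runoff: 0.00, 9.27, 25.55, 65.82, 84.09, 127.36, 157.64, 219.91, 181.18, 149.45, 122.73, 0.00 m³/s; ΣQ_DR = 1143 m³/s.
V = ΣQ_DR · Δt = 1143 × 900 s = 1.029 × 10^6 m³.
Over A = 17 km², depth = V / A = 60.5 mm.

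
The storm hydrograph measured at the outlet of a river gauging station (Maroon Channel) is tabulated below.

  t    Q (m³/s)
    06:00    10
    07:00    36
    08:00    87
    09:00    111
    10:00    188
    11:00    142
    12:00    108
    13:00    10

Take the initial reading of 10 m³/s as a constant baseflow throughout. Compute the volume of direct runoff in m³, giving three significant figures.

Direct-runoff ordinates (Q − Q_b): 0.0, 26.0, 77.0, 101.0, 178.0, 132.0, 98.0, 0.0 m³/s.
ΣQ_DR = 612.0 m³/s.
With Δt = 1 h = 3600 s, V = ΣQ_DR · Δt = 612.0 × 3600 = 2.20 × 10^6 m³.

V ≈ 2.20 × 10^6 m³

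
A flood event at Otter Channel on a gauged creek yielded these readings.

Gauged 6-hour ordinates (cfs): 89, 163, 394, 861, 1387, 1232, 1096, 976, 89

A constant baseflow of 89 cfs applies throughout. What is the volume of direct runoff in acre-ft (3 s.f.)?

V ≈ 2720 acre-ft

Direct-runoff ordinates (Q − Q_b): 0.0, 74.0, 305.0, 772.0, 1298.0, 1143.0, 1007.0, 887.0, 0.0 cfs.
ΣQ_DR = 5486 cfs.
With Δt = 6 h = 21600 s, V = ΣQ_DR · Δt = 5486 × 21600 = 1.18 × 10^8 ft³ = 2720 acre-ft.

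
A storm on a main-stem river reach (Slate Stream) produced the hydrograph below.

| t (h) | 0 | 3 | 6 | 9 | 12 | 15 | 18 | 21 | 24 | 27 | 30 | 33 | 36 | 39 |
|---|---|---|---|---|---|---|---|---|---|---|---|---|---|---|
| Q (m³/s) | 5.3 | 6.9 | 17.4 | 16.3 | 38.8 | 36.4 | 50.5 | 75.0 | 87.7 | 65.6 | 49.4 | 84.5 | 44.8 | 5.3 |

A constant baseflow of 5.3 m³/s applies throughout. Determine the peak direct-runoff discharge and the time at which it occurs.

Q_p = 82.4 m³/s at t = 24 h

Subtracting baseflow gives direct-runoff ordinates: 0.0, 1.6, 12.1, 11.0, 33.5, 31.1, 45.2, 69.7, 82.4, 60.3, 44.1, 79.2, 39.5, 0.0 m³/s.
The maximum is 82.4 m³/s, occurring at the reading for t = 24 h.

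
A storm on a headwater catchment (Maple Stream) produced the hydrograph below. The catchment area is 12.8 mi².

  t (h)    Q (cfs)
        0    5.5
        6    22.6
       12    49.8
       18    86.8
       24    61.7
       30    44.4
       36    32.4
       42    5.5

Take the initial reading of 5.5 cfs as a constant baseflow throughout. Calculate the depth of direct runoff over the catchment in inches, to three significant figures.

d ≈ 0.192 in

Direct runoff: 0.0, 17.1, 44.3, 81.3, 56.2, 38.9, 26.9, 0.0 cfs; ΣQ_DR = 264.7 cfs.
V = ΣQ_DR · Δt = 264.7 × 21600 s = 5.718 × 10^6 ft³.
Over A = 12.8 mi², depth = V / A = 0.192 in.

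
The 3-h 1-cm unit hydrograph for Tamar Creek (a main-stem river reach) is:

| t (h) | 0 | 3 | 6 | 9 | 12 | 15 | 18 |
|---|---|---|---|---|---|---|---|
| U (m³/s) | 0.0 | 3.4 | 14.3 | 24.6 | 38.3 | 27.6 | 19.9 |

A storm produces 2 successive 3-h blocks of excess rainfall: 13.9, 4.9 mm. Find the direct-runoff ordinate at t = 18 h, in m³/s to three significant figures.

By discrete convolution, Q_j = Σ (P_i / 10 mm) · U_{j−i}.
At t = 18 h (j=6): Q = (13.9/10)·19.9 + (4.9/10)·27.6 = 41.2 m³/s.

Q ≈ 41.2 m³/s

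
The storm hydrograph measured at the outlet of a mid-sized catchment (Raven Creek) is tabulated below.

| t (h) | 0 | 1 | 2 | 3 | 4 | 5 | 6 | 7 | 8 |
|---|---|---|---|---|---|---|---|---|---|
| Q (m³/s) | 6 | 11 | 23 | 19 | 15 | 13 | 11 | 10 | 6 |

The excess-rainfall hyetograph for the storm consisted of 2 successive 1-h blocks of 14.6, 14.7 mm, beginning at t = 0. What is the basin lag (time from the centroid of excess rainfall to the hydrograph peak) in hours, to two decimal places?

Centroid of excess rainfall: t_c = Σ P_i·t̄_i / ΣP_i = 1.0017 h (block centres at 0.5, 1.5 h).
Hydrograph peak occurs at t = 2 h, so basin lag t_L = 2 − 1.0017 = 1.00 h.

t_L ≈ 1.00 h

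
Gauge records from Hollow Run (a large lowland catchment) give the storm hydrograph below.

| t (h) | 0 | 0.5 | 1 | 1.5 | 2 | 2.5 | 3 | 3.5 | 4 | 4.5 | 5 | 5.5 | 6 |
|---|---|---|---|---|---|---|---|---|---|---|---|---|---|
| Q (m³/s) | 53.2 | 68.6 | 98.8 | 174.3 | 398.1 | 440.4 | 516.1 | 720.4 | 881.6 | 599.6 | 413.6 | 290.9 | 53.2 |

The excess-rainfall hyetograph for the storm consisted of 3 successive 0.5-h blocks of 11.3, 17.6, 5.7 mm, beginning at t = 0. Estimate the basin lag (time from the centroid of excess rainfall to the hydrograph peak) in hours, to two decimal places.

t_L ≈ 3.33 h

Centroid of excess rainfall: t_c = Σ P_i·t̄_i / ΣP_i = 0.6691 h (block centres at 0.25, 0.75, 1.25 h).
Hydrograph peak occurs at t = 4 h, so basin lag t_L = 4 − 0.6691 = 3.33 h.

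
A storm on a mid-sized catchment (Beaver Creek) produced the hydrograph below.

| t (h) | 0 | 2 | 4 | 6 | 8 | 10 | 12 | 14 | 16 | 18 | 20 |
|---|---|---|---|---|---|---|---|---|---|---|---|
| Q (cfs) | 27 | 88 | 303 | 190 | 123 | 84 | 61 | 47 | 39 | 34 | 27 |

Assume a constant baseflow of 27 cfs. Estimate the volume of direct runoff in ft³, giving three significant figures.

Direct-runoff ordinates (Q − Q_b): 0.0, 61.0, 276.0, 163.0, 96.0, 57.0, 34.0, 20.0, 12.0, 7.0, 0.0 cfs.
ΣQ_DR = 726.0 cfs.
With Δt = 2 h = 7200 s, V = ΣQ_DR · Δt = 726.0 × 7200 = 5.23 × 10^6 ft³.

V ≈ 5.23 × 10^6 ft³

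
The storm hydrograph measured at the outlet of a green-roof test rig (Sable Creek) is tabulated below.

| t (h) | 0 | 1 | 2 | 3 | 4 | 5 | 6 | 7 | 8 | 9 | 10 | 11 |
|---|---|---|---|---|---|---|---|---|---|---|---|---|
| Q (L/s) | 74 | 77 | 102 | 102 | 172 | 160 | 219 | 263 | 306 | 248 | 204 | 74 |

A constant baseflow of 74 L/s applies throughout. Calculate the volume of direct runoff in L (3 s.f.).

V ≈ 4.01 × 10^6 L

Direct-runoff ordinates (Q − Q_b): 0.0, 3.0, 28.0, 28.0, 98.0, 86.0, 145.0, 189.0, 232.0, 174.0, 130.0, 0.0 L/s.
ΣQ_DR = 1113 L/s.
With Δt = 1 h = 3600 s, V = ΣQ_DR · Δt = 1113 × 3600 = 4.01 × 10^6 L.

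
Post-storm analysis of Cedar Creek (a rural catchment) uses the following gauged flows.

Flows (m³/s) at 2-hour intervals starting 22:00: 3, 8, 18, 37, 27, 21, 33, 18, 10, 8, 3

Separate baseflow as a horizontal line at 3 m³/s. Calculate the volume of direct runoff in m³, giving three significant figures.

Direct-runoff ordinates (Q − Q_b): 0.0, 5.0, 15.0, 34.0, 24.0, 18.0, 30.0, 15.0, 7.0, 5.0, 0.0 m³/s.
ΣQ_DR = 153.0 m³/s.
With Δt = 2 h = 7200 s, V = ΣQ_DR · Δt = 153.0 × 7200 = 1.10 × 10^6 m³.

V ≈ 1.10 × 10^6 m³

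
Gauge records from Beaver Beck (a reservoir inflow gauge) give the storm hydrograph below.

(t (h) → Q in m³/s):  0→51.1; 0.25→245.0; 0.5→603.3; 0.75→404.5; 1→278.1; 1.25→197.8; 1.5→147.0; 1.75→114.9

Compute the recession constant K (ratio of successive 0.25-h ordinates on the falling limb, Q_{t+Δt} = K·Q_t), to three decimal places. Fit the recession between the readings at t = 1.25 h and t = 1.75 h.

K ≈ 0.762

Using the recession-limb readings at t = 1.25 h and t = 1.75 h: Q falls from 197.8 to 114.9 m³/s over 2 intervals.
K = (Q₂/Q₁)^(1/2) = (114.9/197.8)^(1/2) = 0.762.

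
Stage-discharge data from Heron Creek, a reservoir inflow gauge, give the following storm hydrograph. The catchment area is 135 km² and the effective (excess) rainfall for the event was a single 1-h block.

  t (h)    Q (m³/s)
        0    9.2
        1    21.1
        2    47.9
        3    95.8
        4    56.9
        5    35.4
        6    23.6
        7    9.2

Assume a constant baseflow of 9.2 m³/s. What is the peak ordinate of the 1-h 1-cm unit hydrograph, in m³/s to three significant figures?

U_p ≈ 144 m³/s

Direct runoff: 0.0, 11.9, 38.7, 86.6, 47.7, 26.2, 14.4, 0.0 m³/s; ΣQ_DR = 225.5 m³/s, peak = 86.6 m³/s.
Runoff depth d = ΣQ_DR·Δt / A = 225.5 × 3600 / (135 km²) = 6.013 mm.
The 1-cm UH is the DRH scaled by (10 mm)/d, so U_p = 86.6 × 10/6.013 = 144 m³/s.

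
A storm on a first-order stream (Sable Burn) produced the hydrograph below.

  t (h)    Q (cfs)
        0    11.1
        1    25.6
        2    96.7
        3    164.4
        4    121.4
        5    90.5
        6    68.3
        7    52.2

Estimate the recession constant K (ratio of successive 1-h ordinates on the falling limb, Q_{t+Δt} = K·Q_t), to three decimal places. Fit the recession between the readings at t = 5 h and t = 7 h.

K ≈ 0.759

Using the recession-limb readings at t = 5 h and t = 7 h: Q falls from 90.5 to 52.2 cfs over 2 intervals.
K = (Q₂/Q₁)^(1/2) = (52.2/90.5)^(1/2) = 0.759.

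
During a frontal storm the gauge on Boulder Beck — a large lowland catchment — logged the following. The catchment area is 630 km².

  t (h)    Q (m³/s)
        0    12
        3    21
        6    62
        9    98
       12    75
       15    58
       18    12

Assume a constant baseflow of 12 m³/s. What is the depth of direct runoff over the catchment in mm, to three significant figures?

d ≈ 4.35 mm

Direct runoff: 0.0, 9.0, 50.0, 86.0, 63.0, 46.0, 0.0 m³/s; ΣQ_DR = 254.0 m³/s.
V = ΣQ_DR · Δt = 254.0 × 10800 s = 2.743 × 10^6 m³.
Over A = 630 km², depth = V / A = 4.35 mm.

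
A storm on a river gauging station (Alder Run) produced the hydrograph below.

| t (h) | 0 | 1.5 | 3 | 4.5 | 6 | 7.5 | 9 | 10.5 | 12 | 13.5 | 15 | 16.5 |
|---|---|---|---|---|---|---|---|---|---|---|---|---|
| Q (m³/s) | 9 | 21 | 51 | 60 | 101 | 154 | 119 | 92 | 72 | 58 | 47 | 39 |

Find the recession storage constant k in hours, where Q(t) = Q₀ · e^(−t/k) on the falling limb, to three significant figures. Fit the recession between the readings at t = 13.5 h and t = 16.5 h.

k ≈ 7.56 h

On the falling limb, Q drops from 58 to 39 m³/s between t = 13.5 h and t = 16.5 h (Δt = 3 h).
k = −Δt / ln(Q₂/Q₁) = −3 / ln(39/58) = 7.56 h.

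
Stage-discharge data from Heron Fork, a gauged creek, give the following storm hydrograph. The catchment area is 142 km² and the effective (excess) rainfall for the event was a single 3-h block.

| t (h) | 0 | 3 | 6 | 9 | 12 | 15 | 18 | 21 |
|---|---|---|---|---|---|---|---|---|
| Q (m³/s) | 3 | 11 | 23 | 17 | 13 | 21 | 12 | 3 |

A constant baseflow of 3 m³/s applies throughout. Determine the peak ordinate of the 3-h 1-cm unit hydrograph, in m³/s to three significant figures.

Direct runoff: 0.0, 8.0, 20.0, 14.0, 10.0, 18.0, 9.0, 0.0 m³/s; ΣQ_DR = 79.00 m³/s, peak = 20.0 m³/s.
Runoff depth d = ΣQ_DR·Δt / A = 79.00 × 10800 / (142 km²) = 6.008 mm.
The 1-cm UH is the DRH scaled by (10 mm)/d, so U_p = 20.0 × 10/6.008 = 33.3 m³/s.

U_p ≈ 33.3 m³/s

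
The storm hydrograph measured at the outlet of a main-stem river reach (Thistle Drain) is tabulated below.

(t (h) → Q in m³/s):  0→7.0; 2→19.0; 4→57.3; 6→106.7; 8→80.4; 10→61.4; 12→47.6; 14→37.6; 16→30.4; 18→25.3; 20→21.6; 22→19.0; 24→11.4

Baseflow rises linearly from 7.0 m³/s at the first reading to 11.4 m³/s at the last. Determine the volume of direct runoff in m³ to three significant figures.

Direct-runoff ordinates (Q − Q_b): 0.00, 11.63, 49.57, 98.60, 71.93, 52.57, 38.40, 28.03, 20.47, 15.00, 10.93, 7.97, 0.00 m³/s.
ΣQ_DR = 405.1 m³/s.
With Δt = 2 h = 7200 s, V = ΣQ_DR · Δt = 405.1 × 7200 = 2.92 × 10^6 m³.

V ≈ 2.92 × 10^6 m³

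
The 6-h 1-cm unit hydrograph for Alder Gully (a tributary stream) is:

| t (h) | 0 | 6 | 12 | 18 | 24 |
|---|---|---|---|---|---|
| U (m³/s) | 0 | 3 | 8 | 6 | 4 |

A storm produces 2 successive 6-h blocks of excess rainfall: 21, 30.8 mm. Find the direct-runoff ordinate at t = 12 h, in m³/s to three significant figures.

Q ≈ 26.0 m³/s

By discrete convolution, Q_j = Σ (P_i / 10 mm) · U_{j−i}.
At t = 12 h (j=2): Q = (21/10)·8 + (30.8/10)·3 = 26.0 m³/s.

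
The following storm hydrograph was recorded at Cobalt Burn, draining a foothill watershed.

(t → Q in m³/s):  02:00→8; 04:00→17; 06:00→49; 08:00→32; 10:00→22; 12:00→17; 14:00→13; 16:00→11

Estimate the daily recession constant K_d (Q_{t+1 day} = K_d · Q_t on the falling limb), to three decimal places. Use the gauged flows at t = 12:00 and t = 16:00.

Between t = 12:00 and t = 16:00 the flow falls from 17 to 11 m³/s over 2×2 h = 4 h.
Per-interval ratio K = (11/17)^(1/2) = 0.8044; K_d = K^(24/2) = 0.073.

K_d ≈ 0.073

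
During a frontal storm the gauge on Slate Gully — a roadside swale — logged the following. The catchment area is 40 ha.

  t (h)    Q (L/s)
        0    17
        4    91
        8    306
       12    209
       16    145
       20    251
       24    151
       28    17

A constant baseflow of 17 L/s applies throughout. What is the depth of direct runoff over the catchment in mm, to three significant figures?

Direct runoff: 0.0, 74.0, 289.0, 192.0, 128.0, 234.0, 134.0, 0.0 L/s; ΣQ_DR = 1051 L/s.
V = ΣQ_DR · Δt = 1051 × 14400 s = 1.513 × 10^7 L.
Over A = 40 ha, depth = V / A = 37.8 mm.

d ≈ 37.8 mm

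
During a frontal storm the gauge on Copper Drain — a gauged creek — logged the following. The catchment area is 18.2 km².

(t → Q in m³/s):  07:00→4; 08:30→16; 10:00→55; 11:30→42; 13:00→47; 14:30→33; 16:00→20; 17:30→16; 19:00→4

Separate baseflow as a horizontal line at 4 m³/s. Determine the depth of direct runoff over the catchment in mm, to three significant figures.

d ≈ 59.6 mm

Direct runoff: 0.0, 12.0, 51.0, 38.0, 43.0, 29.0, 16.0, 12.0, 0.0 m³/s; ΣQ_DR = 201.0 m³/s.
V = ΣQ_DR · Δt = 201.0 × 5400 s = 1.085 × 10^6 m³.
Over A = 18.2 km², depth = V / A = 59.6 mm.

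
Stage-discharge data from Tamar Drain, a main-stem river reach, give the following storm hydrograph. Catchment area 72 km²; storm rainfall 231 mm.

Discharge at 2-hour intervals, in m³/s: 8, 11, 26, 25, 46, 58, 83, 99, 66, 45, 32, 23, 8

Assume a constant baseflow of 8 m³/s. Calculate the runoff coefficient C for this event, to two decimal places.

ΣQ_DR = 426.0 m³/s; V = ΣQ_DR·Δt = 3.067 × 10^6 m³.
Runoff depth d = V / A = 42.60 mm.
C = d / P = 42.60 / 231 = 0.18.

C ≈ 0.18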